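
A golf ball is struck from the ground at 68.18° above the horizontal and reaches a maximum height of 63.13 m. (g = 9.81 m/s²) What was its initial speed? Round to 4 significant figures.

At maximum height v_y = 0, so (v₀ sin θ)² = 2 g H.
v₀ sin 68.18° = √(2 × 9.81 × 63.13) = 35.194 m/s.
v₀ = 35.194 / sin 68.18° = 35.194 / 0.9284 = 37.91 m/s.

37.91 m/s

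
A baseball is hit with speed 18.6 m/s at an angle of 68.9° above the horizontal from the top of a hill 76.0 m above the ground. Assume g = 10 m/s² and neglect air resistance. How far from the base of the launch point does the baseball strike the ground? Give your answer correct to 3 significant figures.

40.2 m

Components: v_x = 18.6 cos 68.9° = 6.696 m/s, v_y = 18.6 sin 68.9° = 17.35 m/s.
Vertical: 0 = 76.0 + 17.35 t − ½(10) t² ⇒ 5.000 t² − 17.35 t − 76.0 = 0.
t = [17.35 + √(301.0 + 1520)] / 10.00 = 6.002 s.
Horizontal: R = v_x · t = 6.696 × 6.002 = 40.2 m.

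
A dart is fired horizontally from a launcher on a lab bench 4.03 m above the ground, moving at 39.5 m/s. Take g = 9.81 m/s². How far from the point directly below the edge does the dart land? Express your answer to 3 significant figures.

Initial vertical velocity is zero, so the fall time comes from h = ½ g t²: t = √(2 × 4.03 / 9.81) = 0.9064 s.
Horizontal motion is uniform at 39.5 m/s, so x = 39.5 × 0.9064 = 35.8 m.

35.8 m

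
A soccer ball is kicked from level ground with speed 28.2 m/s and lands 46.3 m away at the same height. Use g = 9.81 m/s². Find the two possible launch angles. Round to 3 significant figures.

Level-ground range: R = v₀² sin(2θ)/g ⇒ sin 2θ = R g / v₀² = 46.3×9.81/28.2² = 0.5712.
2θ = arcsin(0.5712) = 34.83° or 180° − 34.83° = 145.17°.
So θ = 17.4° or θ = 72.6°.

17.4° and 72.6°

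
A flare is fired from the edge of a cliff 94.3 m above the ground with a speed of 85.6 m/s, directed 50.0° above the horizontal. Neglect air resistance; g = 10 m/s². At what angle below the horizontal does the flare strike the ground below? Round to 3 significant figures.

55.0°

v_x = 85.6 cos 50.0° = 55.02 m/s.
At impact |v_y| = √(v_y0² + 2 g h) = √(65.57² + 2×10×94.3) = 78.65 m/s.
Angle below horizontal = arctan(|v_y| / v_x) = arctan(78.65 / 55.02) = 55.0°.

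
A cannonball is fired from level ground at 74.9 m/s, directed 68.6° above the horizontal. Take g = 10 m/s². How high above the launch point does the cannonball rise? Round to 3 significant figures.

Vertical component of launch velocity: v_y = 74.9 sin 68.6° = 69.74 m/s.
At the highest point the vertical velocity is zero, so v_y² = 2 g h_max.
h_max = (69.74)² / (2 × 10) = 4864 / 20.00 = 243 m.

243 m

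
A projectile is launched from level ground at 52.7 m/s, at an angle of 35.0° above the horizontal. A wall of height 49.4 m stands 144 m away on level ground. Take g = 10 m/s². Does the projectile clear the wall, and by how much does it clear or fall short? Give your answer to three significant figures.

No — it falls 4.20 m short of clearing the wall.

v_x = 52.7 cos 35.0° = 43.17 m/s; v_y0 = 52.7 sin 35.0° = 30.23 m/s.
Time to reach the wall: t = 144 / 43.17 = 3.336 s.
Height at that point: y = 30.23×3.336 − 5.000×3.336² = 45.20 m.
That is 49.4 − 45.20 = 4.20 m below the top of the wall, so the projectile does not clear it.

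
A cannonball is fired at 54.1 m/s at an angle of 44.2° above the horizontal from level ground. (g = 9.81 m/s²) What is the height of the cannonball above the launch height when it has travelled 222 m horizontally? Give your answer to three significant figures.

v_x = 54.1 cos 44.2° = 38.78 m/s, v_y0 = 54.1 sin 44.2° = 37.72 m/s.
Time to reach x = 222 m: t = x / v_x = 222 / 38.78 = 5.725 s.
y = v_y0 t − ½ g t² = 37.72×5.725 − 4.905×5.725² = 55.2 m.

55.2 m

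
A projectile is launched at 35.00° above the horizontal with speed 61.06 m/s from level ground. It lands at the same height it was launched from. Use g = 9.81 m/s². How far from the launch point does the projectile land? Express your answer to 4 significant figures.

Components: v_x = 61.06 cos 35.00° = 50.017 m/s, v_y = 61.06 sin 35.00° = 35.023 m/s.
Time of flight (same landing height): t = 2 v_y / g = 2 × 35.023 / 9.81 = 7.1403 s.
Range: R = v_x · t = 50.017 × 7.1403 = 357.1 m.

357.1 m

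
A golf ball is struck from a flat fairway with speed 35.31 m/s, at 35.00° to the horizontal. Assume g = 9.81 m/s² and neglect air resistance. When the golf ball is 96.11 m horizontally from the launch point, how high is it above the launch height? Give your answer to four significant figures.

v_x = 35.31 cos 35.00° = 28.924 m/s, v_y0 = 35.31 sin 35.00° = 20.253 m/s.
Time to reach x = 96.11 m: t = x / v_x = 96.11 / 28.924 = 3.3228 s.
y = v_y0 t − ½ g t² = 20.253×3.3228 − 4.905×3.3228² = 13.14 m.

13.14 m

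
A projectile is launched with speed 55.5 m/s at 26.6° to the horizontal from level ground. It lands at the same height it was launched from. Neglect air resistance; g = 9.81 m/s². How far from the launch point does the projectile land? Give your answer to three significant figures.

For level ground, R = v₀² sin(2θ) / g.
sin(2 × 26.6°) = sin 53.20° = 0.8007.
R = (55.5)² × 0.8007 / 9.81 = 251 m.

251 m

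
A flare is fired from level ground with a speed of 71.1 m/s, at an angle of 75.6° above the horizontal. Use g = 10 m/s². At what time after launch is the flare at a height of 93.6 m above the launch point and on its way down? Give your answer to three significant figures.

12.2 s

v_y0 = 71.1 sin 75.6° = 68.87 m/s.
Set y = v_y0 t − ½ g t² = 93.6: 5.000 t² − 68.87 t + 93.6 = 0.
t = [68.87 ± √(4743 − 1872)] / 10 = (68.87 ± 53.58) / 10, giving t = 1.53 s or t = 12.2 s.
On the way down corresponds to the larger root: t = 12.2 s.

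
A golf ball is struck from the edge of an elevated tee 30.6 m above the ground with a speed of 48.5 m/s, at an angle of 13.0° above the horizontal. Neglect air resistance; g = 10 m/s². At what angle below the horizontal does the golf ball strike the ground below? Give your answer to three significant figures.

v_x = 48.5 cos 13.0° = 47.26 m/s.
At impact |v_y| = √(v_y0² + 2 g h) = √(10.91² + 2×10×30.6) = 27.04 m/s.
Angle below horizontal = arctan(|v_y| / v_x) = arctan(27.04 / 47.26) = 29.8°.

29.8°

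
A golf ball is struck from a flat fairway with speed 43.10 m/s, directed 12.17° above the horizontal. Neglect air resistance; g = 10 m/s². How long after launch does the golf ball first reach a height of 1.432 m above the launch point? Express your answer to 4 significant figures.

v_y0 = 43.10 sin 12.17° = 9.0860 m/s.
Set y = v_y0 t − ½ g t² = 1.432: 5.000 t² − 9.0860 t + 1.432 = 0.
t = [9.0860 ± √(82.555 − 28.640)] / 10 = (9.0860 ± 7.3427) / 10, giving t = 0.1743 s or t = 1.643 s.
The golf ball is on the way up at the first time, so t = 0.1743 s.

0.1743 s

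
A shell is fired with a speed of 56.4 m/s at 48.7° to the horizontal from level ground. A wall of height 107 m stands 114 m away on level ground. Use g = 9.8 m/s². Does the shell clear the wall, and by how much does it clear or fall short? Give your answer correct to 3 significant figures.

v_x = 56.4 cos 48.7° = 37.22 m/s; v_y0 = 56.4 sin 48.7° = 42.37 m/s.
Time to reach the wall: t = 114 / 37.22 = 3.063 s.
Height at that point: y = 42.37×3.063 − 4.900×3.063² = 83.81 m.
That is 107 − 83.81 = 23.2 m below the top of the wall, so the shell does not clear it.

No — it falls 23.2 m short of clearing the wall.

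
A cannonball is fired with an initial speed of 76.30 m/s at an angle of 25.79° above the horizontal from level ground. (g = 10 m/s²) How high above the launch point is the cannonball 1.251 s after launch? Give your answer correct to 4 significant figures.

33.70 m

v_y0 = 76.30 sin 25.79° = 33.196 m/s.
y(t) = v_y0 t − ½ g t² = 33.196×1.251 − 5.000×1.251² = 33.70 m.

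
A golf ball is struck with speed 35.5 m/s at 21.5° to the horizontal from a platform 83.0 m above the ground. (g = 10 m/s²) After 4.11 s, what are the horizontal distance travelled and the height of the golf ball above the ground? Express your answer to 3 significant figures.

x = 136 m, y = 52.0 m

v_x = 35.5 cos 21.5° = 33.03 m/s; v_y0 = 35.5 sin 21.5° = 13.01 m/s.
x = v_x t = 33.03 × 4.11 = 136 m.
y = 83.0 + v_y0 t − ½ g t² = 52.0 m.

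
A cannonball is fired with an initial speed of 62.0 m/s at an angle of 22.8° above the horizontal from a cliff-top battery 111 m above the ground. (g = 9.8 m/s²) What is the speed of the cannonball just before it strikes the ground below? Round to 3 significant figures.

v_x = 62.0 cos 22.8° = 57.16 m/s is unchanged throughout.
For the vertical component, v_y² = v_y0² + 2 g h = (24.03)² + 2×9.8×111 = 2753, so |v_y| = 52.47 m/s.
Impact speed = √(v_x² + v_y²) = √(3267 + 2753) = 77.6 m/s.

77.6 m/s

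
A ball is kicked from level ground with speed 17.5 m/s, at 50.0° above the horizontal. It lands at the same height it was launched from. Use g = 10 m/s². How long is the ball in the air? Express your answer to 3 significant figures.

2.68 s

Vertical component: v_y = 17.5 sin 50.0° = 13.41 m/s.
For a projectile landing at launch height, time of flight is t = 2 v_y / g = 2 × 13.41 / 10 = 2.68 s.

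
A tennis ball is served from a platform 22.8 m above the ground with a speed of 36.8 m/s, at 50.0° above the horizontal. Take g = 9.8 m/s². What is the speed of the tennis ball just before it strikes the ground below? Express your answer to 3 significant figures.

42.4 m/s

v_x = 36.8 cos 50.0° = 23.65 m/s is unchanged throughout.
For the vertical component, v_y² = v_y0² + 2 g h = (28.19)² + 2×9.8×22.8 = 1242, so |v_y| = 35.24 m/s.
Impact speed = √(v_x² + v_y²) = √(559.3 + 1242) = 42.4 m/s.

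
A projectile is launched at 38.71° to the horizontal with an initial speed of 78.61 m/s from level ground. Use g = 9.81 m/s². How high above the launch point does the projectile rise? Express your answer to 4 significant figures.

Vertical component of launch velocity: v_y = 78.61 sin 38.71° = 49.161 m/s.
At the highest point the vertical velocity is zero, so v_y² = 2 g h_max.
h_max = (49.161)² / (2 × 9.81) = 2416.8 / 19.62 = 123.2 m.

123.2 m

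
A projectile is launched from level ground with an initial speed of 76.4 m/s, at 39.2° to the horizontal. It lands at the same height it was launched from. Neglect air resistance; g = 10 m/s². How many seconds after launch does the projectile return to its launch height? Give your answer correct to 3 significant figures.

9.66 s

Vertical component: v_y = 76.4 sin 39.2° = 48.29 m/s.
For a projectile landing at launch height, time of flight is t = 2 v_y / g = 2 × 48.29 / 10 = 9.66 s.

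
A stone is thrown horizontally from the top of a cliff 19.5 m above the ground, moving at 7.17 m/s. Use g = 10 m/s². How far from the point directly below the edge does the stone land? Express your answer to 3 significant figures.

Initial vertical velocity is zero, so the fall time comes from h = ½ g t²: t = √(2 × 19.5 / 10) = 1.975 s.
Horizontal motion is uniform at 7.17 m/s, so x = 7.17 × 1.975 = 14.2 m.

14.2 m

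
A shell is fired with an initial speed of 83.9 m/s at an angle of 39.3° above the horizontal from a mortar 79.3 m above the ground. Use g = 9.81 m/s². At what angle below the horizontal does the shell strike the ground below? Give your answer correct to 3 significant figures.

45.5°

v_x = 83.9 cos 39.3° = 64.93 m/s.
At impact |v_y| = √(v_y0² + 2 g h) = √(53.14² + 2×9.81×79.3) = 66.18 m/s.
Angle below horizontal = arctan(|v_y| / v_x) = arctan(66.18 / 64.93) = 45.5°.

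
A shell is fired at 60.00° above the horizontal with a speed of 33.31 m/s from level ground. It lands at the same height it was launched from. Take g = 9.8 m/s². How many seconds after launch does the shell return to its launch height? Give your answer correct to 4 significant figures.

Vertical component: v_y = 33.31 sin 60.00° = 28.847 m/s.
For a projectile landing at launch height, time of flight is t = 2 v_y / g = 2 × 28.847 / 9.8 = 5.887 s.

5.887 s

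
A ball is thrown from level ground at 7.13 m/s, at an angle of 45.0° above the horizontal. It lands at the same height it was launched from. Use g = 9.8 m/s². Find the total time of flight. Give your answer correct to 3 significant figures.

1.03 s

Vertical component: v_y = 7.13 sin 45.0° = 5.042 m/s.
For a projectile landing at launch height, time of flight is t = 2 v_y / g = 2 × 5.042 / 9.8 = 1.03 s.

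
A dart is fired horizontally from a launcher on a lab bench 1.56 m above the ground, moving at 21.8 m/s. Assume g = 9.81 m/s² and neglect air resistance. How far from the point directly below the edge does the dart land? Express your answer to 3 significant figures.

Initial vertical velocity is zero, so the fall time comes from h = ½ g t²: t = √(2 × 1.56 / 9.81) = 0.5640 s.
Horizontal motion is uniform at 21.8 m/s, so x = 21.8 × 0.5640 = 12.3 m.

12.3 m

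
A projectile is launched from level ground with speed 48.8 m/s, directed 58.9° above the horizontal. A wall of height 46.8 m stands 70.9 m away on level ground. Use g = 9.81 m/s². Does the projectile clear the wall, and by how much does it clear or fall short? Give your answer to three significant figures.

Yes — it clears the wall by 31.9 m.

v_x = 48.8 cos 58.9° = 25.21 m/s; v_y0 = 48.8 sin 58.9° = 41.79 m/s.
Time to reach the wall: t = 70.9 / 25.21 = 2.812 s.
Height at that point: y = 41.79×2.812 − 4.905×2.812² = 78.73 m.
That is 78.73 − 46.8 = 31.9 m above the top of the wall, so the projectile clears it.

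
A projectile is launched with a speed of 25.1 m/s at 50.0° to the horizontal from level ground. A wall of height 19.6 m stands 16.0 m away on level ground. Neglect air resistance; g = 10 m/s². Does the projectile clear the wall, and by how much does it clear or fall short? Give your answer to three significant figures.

No — it falls 5.45 m short of clearing the wall.

v_x = 25.1 cos 50.0° = 16.13 m/s; v_y0 = 25.1 sin 50.0° = 19.23 m/s.
Time to reach the wall: t = 16.0 / 16.13 = 0.9919 s.
Height at that point: y = 19.23×0.9919 − 5.000×0.9919² = 14.15 m.
That is 19.6 − 14.15 = 5.45 m below the top of the wall, so the projectile does not clear it.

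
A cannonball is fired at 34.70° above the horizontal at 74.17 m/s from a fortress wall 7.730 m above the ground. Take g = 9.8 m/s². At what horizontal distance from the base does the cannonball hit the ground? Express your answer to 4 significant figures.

536.4 m

Components: v_x = 74.17 cos 34.70° = 60.978 m/s, v_y = 74.17 sin 34.70° = 42.223 m/s.
Vertical: 0 = 7.730 + 42.223 t − ½(9.8) t² ⇒ 4.900 t² − 42.223 t − 7.730 = 0.
t = [42.223 + √(1782.8 + 151.51)] / 9.800 = 8.7963 s.
Horizontal: R = v_x · t = 60.978 × 8.7963 = 536.4 m.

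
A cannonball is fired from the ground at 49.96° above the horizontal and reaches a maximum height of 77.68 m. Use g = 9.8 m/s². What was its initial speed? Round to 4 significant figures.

At maximum height v_y = 0, so (v₀ sin θ)² = 2 g H.
v₀ sin 49.96° = √(2 × 9.8 × 77.68) = 39.020 m/s.
v₀ = 39.020 / sin 49.96° = 39.020 / 0.7656 = 50.97 m/s.

50.97 m/s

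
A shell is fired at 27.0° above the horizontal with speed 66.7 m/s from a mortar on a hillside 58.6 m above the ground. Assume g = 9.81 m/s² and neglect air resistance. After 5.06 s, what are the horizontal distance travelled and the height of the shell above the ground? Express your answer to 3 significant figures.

x = 301 m, y = 86.2 m

v_x = 66.7 cos 27.0° = 59.43 m/s; v_y0 = 66.7 sin 27.0° = 30.28 m/s.
x = v_x t = 59.43 × 5.06 = 301 m.
y = 58.6 + v_y0 t − ½ g t² = 86.2 m.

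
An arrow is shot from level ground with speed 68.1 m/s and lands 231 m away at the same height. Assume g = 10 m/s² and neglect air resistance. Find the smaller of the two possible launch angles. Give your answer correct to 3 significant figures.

14.9°

Level-ground range: R = v₀² sin(2θ)/g ⇒ sin 2θ = R g / v₀² = 231×10/68.1² = 0.4981.
2θ = arcsin(0.4981) = 29.87° or 180° − 29.87° = 150.13°.
So θ = 14.9° or θ = 75.1°.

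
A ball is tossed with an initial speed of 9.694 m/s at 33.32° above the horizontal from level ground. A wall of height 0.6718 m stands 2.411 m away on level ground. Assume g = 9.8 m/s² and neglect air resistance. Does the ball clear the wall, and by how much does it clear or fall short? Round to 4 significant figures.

Yes — it clears the wall by 0.4791 m.

v_x = 9.694 cos 33.32° = 8.1005 m/s; v_y0 = 9.694 sin 33.32° = 5.3251 m/s.
Time to reach the wall: t = 2.411 / 8.1005 = 0.29764 s.
Height at that point: y = 5.3251×0.29764 − 4.900×0.29764² = 1.1509 m.
That is 1.1509 − 0.6718 = 0.4791 m above the top of the wall, so the ball clears it.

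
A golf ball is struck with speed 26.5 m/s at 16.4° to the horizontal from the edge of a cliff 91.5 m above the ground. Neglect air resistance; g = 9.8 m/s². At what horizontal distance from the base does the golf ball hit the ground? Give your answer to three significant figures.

131 m

Components: v_x = 26.5 cos 16.4° = 25.42 m/s, v_y = 26.5 sin 16.4° = 7.482 m/s.
Vertical: 0 = 91.5 + 7.482 t − ½(9.8) t² ⇒ 4.900 t² − 7.482 t − 91.5 = 0.
t = [7.482 + √(55.98 + 1793)] / 9.800 = 5.151 s.
Horizontal: R = v_x · t = 25.42 × 5.151 = 131 m.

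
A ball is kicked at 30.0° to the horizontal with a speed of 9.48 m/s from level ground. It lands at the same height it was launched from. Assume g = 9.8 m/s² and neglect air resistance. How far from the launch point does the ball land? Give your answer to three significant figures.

Components: v_x = 9.48 cos 30.0° = 8.210 m/s, v_y = 9.48 sin 30.0° = 4.740 m/s.
Time of flight (same landing height): t = 2 v_y / g = 2 × 4.740 / 9.8 = 0.9673 s.
Range: R = v_x · t = 8.210 × 0.9673 = 7.94 m.

7.94 m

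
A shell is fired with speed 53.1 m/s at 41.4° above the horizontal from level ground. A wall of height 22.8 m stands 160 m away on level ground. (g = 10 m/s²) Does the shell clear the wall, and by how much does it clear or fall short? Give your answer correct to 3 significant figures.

Yes — it clears the wall by 37.6 m.

v_x = 53.1 cos 41.4° = 39.83 m/s; v_y0 = 53.1 sin 41.4° = 35.12 m/s.
Time to reach the wall: t = 160 / 39.83 = 4.017 s.
Height at that point: y = 35.12×4.017 − 5.000×4.017² = 60.40 m.
That is 60.40 − 22.8 = 37.6 m above the top of the wall, so the shell clears it.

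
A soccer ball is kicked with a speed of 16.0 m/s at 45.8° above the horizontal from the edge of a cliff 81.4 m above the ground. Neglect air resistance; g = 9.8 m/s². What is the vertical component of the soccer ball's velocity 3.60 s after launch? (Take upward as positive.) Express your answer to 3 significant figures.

Initial vertical component: v_y0 = 16.0 sin 45.8° = 11.47 m/s.
v_y(t) = v_y0 − g t = 11.47 − 9.8 × 3.60 = -23.8 m/s.

-23.8 m/s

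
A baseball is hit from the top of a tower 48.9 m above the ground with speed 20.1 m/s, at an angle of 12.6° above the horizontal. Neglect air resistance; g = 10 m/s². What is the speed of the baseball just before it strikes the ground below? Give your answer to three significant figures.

37.2 m/s

v_x = 20.1 cos 12.6° = 19.62 m/s is unchanged throughout.
For the vertical component, v_y² = v_y0² + 2 g h = (4.385)² + 2×10×48.9 = 997.2, so |v_y| = 31.58 m/s.
Impact speed = √(v_x² + v_y²) = √(384.9 + 997.2) = 37.2 m/s.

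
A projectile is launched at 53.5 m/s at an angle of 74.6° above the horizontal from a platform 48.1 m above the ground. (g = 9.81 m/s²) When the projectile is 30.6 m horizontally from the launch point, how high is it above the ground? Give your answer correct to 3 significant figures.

136 m

v_x = 53.5 cos 74.6° = 14.21 m/s, v_y0 = 53.5 sin 74.6° = 51.58 m/s.
Time to reach x = 30.6 m: t = x / v_x = 30.6 / 14.21 = 2.153 s.
y = 48.1 + v_y0 t − ½ g t² = 48.1 + 51.58×2.153 − 4.905×2.153² = 136 m.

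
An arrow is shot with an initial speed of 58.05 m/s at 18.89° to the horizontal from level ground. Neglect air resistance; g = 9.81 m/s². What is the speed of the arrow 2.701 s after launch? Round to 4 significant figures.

55.46 m/s

v_x = 58.05 cos 18.89° = 54.924 m/s (constant).
v_y(t) = 58.05 sin 18.89° − g t = 18.794 − 9.81 × 2.701 = -7.7028 m/s.
Speed = √(v_x² + v_y²) = √(3016.6 + 59.333) = 55.46 m/s.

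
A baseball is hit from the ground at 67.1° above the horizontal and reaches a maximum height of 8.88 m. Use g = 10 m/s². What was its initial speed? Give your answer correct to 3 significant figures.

14.5 m/s

At maximum height v_y = 0, so (v₀ sin θ)² = 2 g H.
v₀ sin 67.1° = √(2 × 10 × 8.88) = 13.33 m/s.
v₀ = 13.33 / sin 67.1° = 13.33 / 0.9212 = 14.5 m/s.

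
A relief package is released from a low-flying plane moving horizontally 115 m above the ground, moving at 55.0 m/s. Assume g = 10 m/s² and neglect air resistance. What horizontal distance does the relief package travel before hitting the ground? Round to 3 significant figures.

264 m

Initial vertical velocity is zero, so the fall time comes from h = ½ g t²: t = √(2 × 115 / 10) = 4.796 s.
Horizontal motion is uniform at 55.0 m/s, so x = 55.0 × 4.796 = 264 m.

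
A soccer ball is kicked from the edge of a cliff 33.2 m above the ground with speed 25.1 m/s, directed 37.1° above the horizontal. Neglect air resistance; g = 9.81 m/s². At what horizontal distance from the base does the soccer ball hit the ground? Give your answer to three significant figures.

Components: v_x = 25.1 cos 37.1° = 20.02 m/s, v_y = 25.1 sin 37.1° = 15.14 m/s.
Vertical: 0 = 33.2 + 15.14 t − ½(9.81) t² ⇒ 4.905 t² − 15.14 t − 33.2 = 0.
t = [15.14 + √(229.2 + 651.4)] / 9.810 = 4.568 s.
Horizontal: R = v_x · t = 20.02 × 4.568 = 91.5 m.

91.5 m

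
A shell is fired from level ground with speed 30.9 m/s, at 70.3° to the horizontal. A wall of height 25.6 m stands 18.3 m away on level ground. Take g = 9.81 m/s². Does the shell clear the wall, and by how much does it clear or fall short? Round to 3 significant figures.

Yes — it clears the wall by 10.4 m.

v_x = 30.9 cos 70.3° = 10.42 m/s; v_y0 = 30.9 sin 70.3° = 29.09 m/s.
Time to reach the wall: t = 18.3 / 10.42 = 1.756 s.
Height at that point: y = 29.09×1.756 − 4.905×1.756² = 35.96 m.
That is 35.96 − 25.6 = 10.4 m above the top of the wall, so the shell clears it.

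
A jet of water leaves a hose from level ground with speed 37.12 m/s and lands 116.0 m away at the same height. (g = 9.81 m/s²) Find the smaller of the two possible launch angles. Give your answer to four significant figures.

27.84°

Level-ground range: R = v₀² sin(2θ)/g ⇒ sin 2θ = R g / v₀² = 116.0×9.81/37.12² = 0.8259.
2θ = arcsin(0.8259) = 55.680° or 180° − 55.680° = 124.320°.
So θ = 27.84° or θ = 62.16°.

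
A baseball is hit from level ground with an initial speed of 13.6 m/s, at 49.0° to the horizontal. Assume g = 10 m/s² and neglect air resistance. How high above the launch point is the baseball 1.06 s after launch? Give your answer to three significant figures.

v_y0 = 13.6 sin 49.0° = 10.26 m/s.
y(t) = v_y0 t − ½ g t² = 10.26×1.06 − 5.000×1.06² = 5.26 m.

5.26 m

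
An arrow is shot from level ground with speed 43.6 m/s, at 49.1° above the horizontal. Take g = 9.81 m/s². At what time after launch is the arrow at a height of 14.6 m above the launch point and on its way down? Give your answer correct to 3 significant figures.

6.24 s

v_y0 = 43.6 sin 49.1° = 32.96 m/s.
Set y = v_y0 t − ½ g t² = 14.6: 4.905 t² − 32.96 t + 14.6 = 0.
t = [32.96 ± √(1086 − 286.5)] / 9.81 = (32.96 ± 28.28) / 9.81, giving t = 0.477 s or t = 6.24 s.
On the way down corresponds to the larger root: t = 6.24 s.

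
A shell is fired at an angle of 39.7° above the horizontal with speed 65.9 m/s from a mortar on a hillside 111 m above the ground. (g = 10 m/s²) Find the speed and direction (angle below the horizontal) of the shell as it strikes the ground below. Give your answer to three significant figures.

81.0 m/s at 51.3° below the horizontal

v_x = 65.9 cos 39.7° = 50.70 m/s (constant).
|v_y| at impact = √((42.09)² + 2×10×111) = 63.18 m/s.
Speed = √(50.70² + 63.18²) = 81.0 m/s; angle = arctan(63.18/50.70) = 51.3° below horizontal.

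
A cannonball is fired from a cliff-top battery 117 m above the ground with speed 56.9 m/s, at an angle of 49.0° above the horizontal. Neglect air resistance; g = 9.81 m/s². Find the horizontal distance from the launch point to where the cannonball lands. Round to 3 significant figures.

Components: v_x = 56.9 cos 49.0° = 37.33 m/s, v_y = 56.9 sin 49.0° = 42.94 m/s.
Vertical: 0 = 117 + 42.94 t − ½(9.81) t² ⇒ 4.905 t² − 42.94 t − 117 = 0.
t = [42.94 + √(1844 + 2296)] / 9.810 = 10.94 s.
Horizontal: R = v_x · t = 37.33 × 10.94 = 408 m.

408 m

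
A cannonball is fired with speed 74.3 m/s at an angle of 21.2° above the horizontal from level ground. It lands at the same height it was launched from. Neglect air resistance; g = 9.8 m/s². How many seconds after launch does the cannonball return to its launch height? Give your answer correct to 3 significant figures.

5.48 s

Vertical component: v_y = 74.3 sin 21.2° = 26.87 m/s.
For a projectile landing at launch height, time of flight is t = 2 v_y / g = 2 × 26.87 / 9.8 = 5.48 s.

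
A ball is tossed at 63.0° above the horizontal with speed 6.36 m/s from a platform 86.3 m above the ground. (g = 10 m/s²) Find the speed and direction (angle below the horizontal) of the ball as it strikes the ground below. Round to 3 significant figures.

v_x = 6.36 cos 63.0° = 2.887 m/s (constant).
|v_y| at impact = √((5.667)² + 2×10×86.3) = 41.93 m/s.
Speed = √(2.887² + 41.93²) = 42.0 m/s; angle = arctan(41.93/2.887) = 86.1° below horizontal.

42.0 m/s at 86.1° below the horizontal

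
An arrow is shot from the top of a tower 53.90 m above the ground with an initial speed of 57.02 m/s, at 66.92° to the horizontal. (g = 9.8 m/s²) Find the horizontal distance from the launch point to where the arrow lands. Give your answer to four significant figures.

Components: v_x = 57.02 cos 66.92° = 22.353 m/s, v_y = 57.02 sin 66.92° = 52.456 m/s.
Vertical: 0 = 53.90 + 52.456 t − ½(9.8) t² ⇒ 4.900 t² − 52.456 t − 53.90 = 0.
t = [52.456 + √(2751.6 + 1056.4)] / 9.800 = 11.649 s.
Horizontal: R = v_x · t = 22.353 × 11.649 = 260.4 m.

260.4 m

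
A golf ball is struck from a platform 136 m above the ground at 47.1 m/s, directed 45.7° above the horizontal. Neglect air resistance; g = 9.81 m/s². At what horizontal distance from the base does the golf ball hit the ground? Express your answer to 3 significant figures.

320 m

Components: v_x = 47.1 cos 45.7° = 32.90 m/s, v_y = 47.1 sin 45.7° = 33.71 m/s.
Vertical: 0 = 136 + 33.71 t − ½(9.81) t² ⇒ 4.905 t² − 33.71 t − 136 = 0.
t = [33.71 + √(1136 + 2668)] / 9.810 = 9.723 s.
Horizontal: R = v_x · t = 32.90 × 9.723 = 320 m.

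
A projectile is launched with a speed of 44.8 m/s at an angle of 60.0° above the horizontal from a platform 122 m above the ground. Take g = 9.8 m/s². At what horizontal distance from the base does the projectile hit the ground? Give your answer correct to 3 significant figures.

231 m

Components: v_x = 44.8 cos 60.0° = 22.40 m/s, v_y = 44.8 sin 60.0° = 38.80 m/s.
Vertical: 0 = 122 + 38.80 t − ½(9.8) t² ⇒ 4.900 t² − 38.80 t − 122 = 0.
t = [38.80 + √(1505 + 2391)] / 9.800 = 10.33 s.
Horizontal: R = v_x · t = 22.40 × 10.33 = 231 m.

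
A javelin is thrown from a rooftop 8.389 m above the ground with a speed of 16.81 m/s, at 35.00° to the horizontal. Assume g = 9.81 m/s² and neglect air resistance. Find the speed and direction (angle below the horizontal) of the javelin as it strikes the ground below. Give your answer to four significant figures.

v_x = 16.81 cos 35.00° = 13.770 m/s (constant).
|v_y| at impact = √((9.6418)² + 2×9.81×8.389) = 16.049 m/s.
Speed = √(13.770² + 16.049²) = 21.15 m/s; angle = arctan(16.049/13.770) = 49.37° below horizontal.

21.15 m/s at 49.37° below the horizontal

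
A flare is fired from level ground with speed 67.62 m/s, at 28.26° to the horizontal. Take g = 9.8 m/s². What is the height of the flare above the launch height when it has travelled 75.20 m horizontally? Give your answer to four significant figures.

32.61 m

v_x = 67.62 cos 28.26° = 59.560 m/s, v_y0 = 67.62 sin 28.26° = 32.016 m/s.
Time to reach x = 75.20 m: t = x / v_x = 75.20 / 59.560 = 1.2626 s.
y = v_y0 t − ½ g t² = 32.016×1.2626 − 4.900×1.2626² = 32.61 m.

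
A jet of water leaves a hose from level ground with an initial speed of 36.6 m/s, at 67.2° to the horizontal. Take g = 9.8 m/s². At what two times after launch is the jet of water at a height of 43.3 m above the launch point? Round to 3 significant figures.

v_y0 = 36.6 sin 67.2° = 33.74 m/s.
Set y = v_y0 t − ½ g t² = 43.3: 4.900 t² − 33.74 t + 43.3 = 0.
t = [33.74 ± √(1138 − 848.7)] / 9.8 = (33.74 ± 17.01) / 9.8, giving t = 1.71 s or t = 5.18 s.
So the jet of water is at 43.3 m at t = 1.71 s (rising) and t = 5.18 s (falling).

1.71 s and 5.18 s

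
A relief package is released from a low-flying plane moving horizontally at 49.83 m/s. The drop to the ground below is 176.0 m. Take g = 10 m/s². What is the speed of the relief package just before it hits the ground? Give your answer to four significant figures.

Fall time: t = √(2 × 176.0 / 10) = 5.9330 s.
At impact: v_x = 49.83 m/s (unchanged), v_y = g t = 10 × 5.9330 = 59.330 m/s.
Speed = √(v_x² + v_y²) = √(2483.0 + 3520.0) = 77.48 m/s.

77.48 m/s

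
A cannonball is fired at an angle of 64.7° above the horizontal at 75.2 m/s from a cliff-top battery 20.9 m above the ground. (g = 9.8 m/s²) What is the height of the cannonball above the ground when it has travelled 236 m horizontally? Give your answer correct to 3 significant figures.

v_x = 75.2 cos 64.7° = 32.14 m/s, v_y0 = 75.2 sin 64.7° = 67.99 m/s.
Time to reach x = 236 m: t = x / v_x = 236 / 32.14 = 7.343 s.
y = 20.9 + v_y0 t − ½ g t² = 20.9 + 67.99×7.343 − 4.900×7.343² = 256 m.

256 m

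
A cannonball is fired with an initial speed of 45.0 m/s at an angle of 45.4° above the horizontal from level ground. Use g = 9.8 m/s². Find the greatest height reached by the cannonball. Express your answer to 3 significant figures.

Vertical component of launch velocity: v_y = 45.0 sin 45.4° = 32.04 m/s.
At the highest point the vertical velocity is zero, so v_y² = 2 g h_max.
h_max = (32.04)² / (2 × 9.8) = 1027 / 19.60 = 52.4 m.

52.4 m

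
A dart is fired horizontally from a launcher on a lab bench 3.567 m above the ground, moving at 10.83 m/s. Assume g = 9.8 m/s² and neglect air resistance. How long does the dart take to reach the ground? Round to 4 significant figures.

0.8532 s

The horizontal speed doesn't affect the fall. With v_y0 = 0, h = ½ g t².
t = √(2 × 3.567 / 9.8) = √0.72796 = 0.8532 s.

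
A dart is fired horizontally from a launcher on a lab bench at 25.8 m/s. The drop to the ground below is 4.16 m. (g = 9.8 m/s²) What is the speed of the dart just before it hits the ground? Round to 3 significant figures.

27.3 m/s

Fall time: t = √(2 × 4.16 / 9.8) = 0.9214 s.
At impact: v_x = 25.8 m/s (unchanged), v_y = g t = 9.8 × 0.9214 = 9.030 m/s.
Speed = √(v_x² + v_y²) = √(665.6 + 81.54) = 27.3 m/s.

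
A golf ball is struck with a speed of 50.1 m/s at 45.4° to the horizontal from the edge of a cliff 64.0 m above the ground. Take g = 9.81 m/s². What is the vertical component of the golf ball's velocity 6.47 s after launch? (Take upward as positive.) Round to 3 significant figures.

-27.8 m/s

Initial vertical component: v_y0 = 50.1 sin 45.4° = 35.67 m/s.
v_y(t) = v_y0 − g t = 35.67 − 9.81 × 6.47 = -27.8 m/s.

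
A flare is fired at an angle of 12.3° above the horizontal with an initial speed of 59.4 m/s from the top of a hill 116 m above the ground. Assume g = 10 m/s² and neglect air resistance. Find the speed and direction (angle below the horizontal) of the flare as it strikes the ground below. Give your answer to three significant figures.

76.5 m/s at 40.6° below the horizontal

v_x = 59.4 cos 12.3° = 58.04 m/s (constant).
|v_y| at impact = √((12.65)² + 2×10×116) = 49.80 m/s.
Speed = √(58.04² + 49.80²) = 76.5 m/s; angle = arctan(49.80/58.04) = 40.6° below horizontal.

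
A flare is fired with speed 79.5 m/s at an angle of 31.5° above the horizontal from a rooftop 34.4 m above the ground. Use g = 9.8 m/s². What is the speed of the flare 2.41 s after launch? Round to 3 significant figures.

70.1 m/s

v_x = 79.5 cos 31.5° = 67.78 m/s (constant).
v_y(t) = 79.5 sin 31.5° − g t = 41.54 − 9.8 × 2.41 = 17.92 m/s.
Speed = √(v_x² + v_y²) = √(4594 + 321.1) = 70.1 m/s.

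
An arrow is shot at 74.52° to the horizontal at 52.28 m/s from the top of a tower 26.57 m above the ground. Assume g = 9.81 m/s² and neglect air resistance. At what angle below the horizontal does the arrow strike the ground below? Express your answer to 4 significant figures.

v_x = 52.28 cos 74.52° = 13.954 m/s.
At impact |v_y| = √(v_y0² + 2 g h) = √(50.383² + 2×9.81×26.57) = 55.315 m/s.
Angle below horizontal = arctan(|v_y| / v_x) = arctan(55.315 / 13.954) = 75.84°.

75.84°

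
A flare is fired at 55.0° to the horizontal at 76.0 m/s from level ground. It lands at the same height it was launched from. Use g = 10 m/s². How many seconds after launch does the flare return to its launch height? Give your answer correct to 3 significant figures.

12.5 s

Vertical component: v_y = 76.0 sin 55.0° = 62.26 m/s.
For a projectile landing at launch height, time of flight is t = 2 v_y / g = 2 × 62.26 / 10 = 12.5 s.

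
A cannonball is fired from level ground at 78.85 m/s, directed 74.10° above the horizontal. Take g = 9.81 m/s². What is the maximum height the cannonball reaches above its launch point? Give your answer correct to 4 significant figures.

Vertical component of launch velocity: v_y = 78.85 sin 74.10° = 75.833 m/s.
At the highest point the vertical velocity is zero, so v_y² = 2 g h_max.
h_max = (75.833)² / (2 × 9.81) = 5750.6 / 19.62 = 293.1 m.

293.1 m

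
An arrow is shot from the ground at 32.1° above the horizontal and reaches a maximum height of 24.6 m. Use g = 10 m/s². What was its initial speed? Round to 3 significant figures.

41.7 m/s

At maximum height v_y = 0, so (v₀ sin θ)² = 2 g H.
v₀ sin 32.1° = √(2 × 10 × 24.6) = 22.18 m/s.
v₀ = 22.18 / sin 32.1° = 22.18 / 0.5314 = 41.7 m/s.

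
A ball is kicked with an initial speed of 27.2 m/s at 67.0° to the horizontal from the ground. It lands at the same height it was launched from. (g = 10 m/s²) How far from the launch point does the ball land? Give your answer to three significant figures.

53.2 m

Components: v_x = 27.2 cos 67.0° = 10.63 m/s, v_y = 27.2 sin 67.0° = 25.04 m/s.
Time of flight (same landing height): t = 2 v_y / g = 2 × 25.04 / 10 = 5.008 s.
Range: R = v_x · t = 10.63 × 5.008 = 53.2 m.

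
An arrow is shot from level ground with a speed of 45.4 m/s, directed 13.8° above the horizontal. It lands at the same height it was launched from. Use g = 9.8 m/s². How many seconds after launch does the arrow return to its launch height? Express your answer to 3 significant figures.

2.21 s

Vertical component: v_y = 45.4 sin 13.8° = 10.83 m/s.
For a projectile landing at launch height, time of flight is t = 2 v_y / g = 2 × 10.83 / 9.8 = 2.21 s.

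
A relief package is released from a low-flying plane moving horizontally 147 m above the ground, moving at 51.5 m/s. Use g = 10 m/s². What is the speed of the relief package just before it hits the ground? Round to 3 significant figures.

74.8 m/s

Fall time: t = √(2 × 147 / 10) = 5.422 s.
At impact: v_x = 51.5 m/s (unchanged), v_y = g t = 10 × 5.422 = 54.22 m/s.
Speed = √(v_x² + v_y²) = √(2652 + 2940) = 74.8 m/s.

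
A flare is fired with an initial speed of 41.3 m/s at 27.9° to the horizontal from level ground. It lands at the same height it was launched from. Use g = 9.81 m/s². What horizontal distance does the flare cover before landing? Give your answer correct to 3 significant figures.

Components: v_x = 41.3 cos 27.9° = 36.50 m/s, v_y = 41.3 sin 27.9° = 19.33 m/s.
Time of flight (same landing height): t = 2 v_y / g = 2 × 19.33 / 9.81 = 3.941 s.
Range: R = v_x · t = 36.50 × 3.941 = 144 m.

144 m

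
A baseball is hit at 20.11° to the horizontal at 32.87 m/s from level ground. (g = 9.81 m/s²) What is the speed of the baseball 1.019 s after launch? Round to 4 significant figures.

30.89 m/s

v_x = 32.87 cos 20.11° = 30.866 m/s (constant).
v_y(t) = 32.87 sin 20.11° − g t = 11.301 − 9.81 × 1.019 = 1.3046 m/s.
Speed = √(v_x² + v_y²) = √(952.71 + 1.7020) = 30.89 m/s.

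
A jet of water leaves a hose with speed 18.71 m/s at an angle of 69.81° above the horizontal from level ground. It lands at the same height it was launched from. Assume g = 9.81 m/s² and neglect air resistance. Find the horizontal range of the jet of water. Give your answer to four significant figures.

Components: v_x = 18.71 cos 69.81° = 6.4575 m/s, v_y = 18.71 sin 69.81° = 17.560 m/s.
Time of flight (same landing height): t = 2 v_y / g = 2 × 17.560 / 9.81 = 3.5800 s.
Range: R = v_x · t = 6.4575 × 3.5800 = 23.12 m.

23.12 m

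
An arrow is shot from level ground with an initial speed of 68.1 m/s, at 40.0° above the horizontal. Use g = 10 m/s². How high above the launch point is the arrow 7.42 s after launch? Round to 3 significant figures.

49.5 m

v_y0 = 68.1 sin 40.0° = 43.77 m/s.
y(t) = v_y0 t − ½ g t² = 43.77×7.42 − 5.000×7.42² = 49.5 m.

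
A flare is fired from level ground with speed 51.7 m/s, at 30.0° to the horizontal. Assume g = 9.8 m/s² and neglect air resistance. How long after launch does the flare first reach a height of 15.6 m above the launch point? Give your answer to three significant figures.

0.695 s

v_y0 = 51.7 sin 30.0° = 25.85 m/s.
Set y = v_y0 t − ½ g t² = 15.6: 4.900 t² − 25.85 t + 15.6 = 0.
t = [25.85 ± √(668.2 − 305.8)] / 9.8 = (25.85 ± 19.04) / 9.8, giving t = 0.695 s or t = 4.58 s.
The flare is on the way up at the first time, so t = 0.695 s.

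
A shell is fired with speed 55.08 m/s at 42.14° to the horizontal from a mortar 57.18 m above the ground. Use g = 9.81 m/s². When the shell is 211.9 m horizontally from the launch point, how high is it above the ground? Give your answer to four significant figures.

116.9 m

v_x = 55.08 cos 42.14° = 40.842 m/s, v_y0 = 55.08 sin 42.14° = 36.956 m/s.
Time to reach x = 211.9 m: t = x / v_x = 211.9 / 40.842 = 5.1883 s.
y = 57.18 + v_y0 t − ½ g t² = 57.18 + 36.956×5.1883 − 4.905×5.1883² = 116.9 m.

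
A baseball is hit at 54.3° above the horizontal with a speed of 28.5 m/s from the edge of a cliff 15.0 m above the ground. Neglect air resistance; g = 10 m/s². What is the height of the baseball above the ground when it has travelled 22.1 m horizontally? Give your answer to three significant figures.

v_x = 28.5 cos 54.3° = 16.63 m/s, v_y0 = 28.5 sin 54.3° = 23.14 m/s.
Time to reach x = 22.1 m: t = x / v_x = 22.1 / 16.63 = 1.329 s.
y = 15.0 + v_y0 t − ½ g t² = 15.0 + 23.14×1.329 − 5.000×1.329² = 36.9 m.

36.9 m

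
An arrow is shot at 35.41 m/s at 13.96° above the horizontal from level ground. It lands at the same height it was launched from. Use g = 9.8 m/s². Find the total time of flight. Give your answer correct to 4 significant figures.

1.743 s

Vertical component: v_y = 35.41 sin 13.96° = 8.5425 m/s.
For a projectile landing at launch height, time of flight is t = 2 v_y / g = 2 × 8.5425 / 9.8 = 1.743 s.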